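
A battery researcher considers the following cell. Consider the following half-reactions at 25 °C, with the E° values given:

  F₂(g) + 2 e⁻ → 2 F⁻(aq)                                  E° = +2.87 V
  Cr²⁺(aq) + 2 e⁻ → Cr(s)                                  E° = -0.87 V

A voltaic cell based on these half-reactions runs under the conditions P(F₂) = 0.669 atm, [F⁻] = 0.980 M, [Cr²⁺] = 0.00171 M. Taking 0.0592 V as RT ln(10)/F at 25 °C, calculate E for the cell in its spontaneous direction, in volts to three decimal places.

+3.817 V

F₂/F⁻ is the cathode (higher E°), Cr²⁺/Cr the anode: E°cell = +2.87 − (-0.87) = +3.74 V, n = 2.
Overall: F₂(g) + Cr(s) → 2 F⁻(aq) + Cr²⁺(aq)
Q = [F⁻]^2·[Cr²⁺] / (P(F₂)); log Q = -2.610.
E = E° − (0.0592/n) log Q = +3.74 − (0.0592/2)(-2.610) = +3.817 V.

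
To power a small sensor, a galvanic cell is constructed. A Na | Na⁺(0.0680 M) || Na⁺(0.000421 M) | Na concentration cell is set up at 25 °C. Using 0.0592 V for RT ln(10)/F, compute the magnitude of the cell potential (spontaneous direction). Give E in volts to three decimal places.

For a concentration cell E°cell = 0. The 0.0680 M side is the cathode (reduction is favoured where [Na⁺] is higher).
With n = 1, E = −(0.0592/1) log([Na⁺]ₐₙ/[Na⁺]꜀ₐₜ) = −(0.0592/1) log(0.000421/0.068) = −(0.0592/1)(-2.208) = +0.131 V.

+0.131 V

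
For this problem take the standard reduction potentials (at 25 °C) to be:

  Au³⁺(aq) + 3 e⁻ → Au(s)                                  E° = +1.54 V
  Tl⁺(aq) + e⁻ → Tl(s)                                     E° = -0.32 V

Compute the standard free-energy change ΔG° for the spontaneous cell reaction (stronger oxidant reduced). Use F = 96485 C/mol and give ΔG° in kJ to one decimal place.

Au³⁺/Au (E° = +1.54 V) is the cathode; Tl⁺/Tl (E° = -0.32 V) is the anode, so E°cell = +1.86 V.
Balancing electrons gives n = 3 (lcm of 3 and 1).
ΔG° = −nFE° = −(3)(96485)(+1.86) = -538,386 J = -538.4 kJ.

-538.4 kJ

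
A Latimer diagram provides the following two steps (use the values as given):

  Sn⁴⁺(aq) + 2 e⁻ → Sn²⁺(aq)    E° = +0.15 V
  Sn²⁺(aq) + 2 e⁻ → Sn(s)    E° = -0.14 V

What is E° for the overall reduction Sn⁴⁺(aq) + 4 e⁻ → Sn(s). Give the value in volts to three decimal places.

+0.005 V

Standard free energies of sequential steps add: ΔG°₃ = ΔG°₁ + ΔG°₂, so n₃E°₃ = n₁E°₁ + n₂E°₂.
E°₃ = (2×+0.15 + 2×-0.14) / 4 = (+0.020) / 4 = +0.005 V.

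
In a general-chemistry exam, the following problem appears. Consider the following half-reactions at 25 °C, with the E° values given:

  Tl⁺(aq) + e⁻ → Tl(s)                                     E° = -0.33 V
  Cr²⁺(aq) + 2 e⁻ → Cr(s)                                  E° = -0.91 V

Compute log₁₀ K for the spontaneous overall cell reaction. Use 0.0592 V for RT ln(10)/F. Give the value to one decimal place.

Cathode: Tl⁺/Tl; anode: Cr²⁺/Cr. E°cell = +0.58 V, n = 2.
log K = nE°cell / 0.0592 = (2)(+0.58) / 0.0592 = 19.6.

19.6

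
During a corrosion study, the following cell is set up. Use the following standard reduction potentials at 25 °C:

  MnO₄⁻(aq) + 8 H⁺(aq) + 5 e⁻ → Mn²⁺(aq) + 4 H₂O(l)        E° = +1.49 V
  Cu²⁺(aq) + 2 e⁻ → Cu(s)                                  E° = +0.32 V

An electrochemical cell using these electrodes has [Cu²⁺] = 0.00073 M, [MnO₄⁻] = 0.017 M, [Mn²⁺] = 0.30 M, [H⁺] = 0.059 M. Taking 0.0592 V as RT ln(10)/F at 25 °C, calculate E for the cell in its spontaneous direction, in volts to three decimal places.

MnO₄⁻/Mn²⁺ is the cathode (higher E°), Cu²⁺/Cu the anode: E°cell = +1.49 − (+0.32) = +1.17 V, n = 10.
Overall: 2 MnO₄⁻(aq) + 16 H⁺(aq) + 5 Cu(s) → 2 Mn²⁺(aq) + 8 H₂O(l) + 5 Cu²⁺(aq)
Q = [Mn²⁺]^2·[Cu²⁺]^5 / ([MnO₄⁻]^2·[H⁺]^16); log Q = 6.476.
E = E° − (0.0592/n) log Q = +1.17 − (0.0592/10)(6.476) = +1.132 V.

+1.132 V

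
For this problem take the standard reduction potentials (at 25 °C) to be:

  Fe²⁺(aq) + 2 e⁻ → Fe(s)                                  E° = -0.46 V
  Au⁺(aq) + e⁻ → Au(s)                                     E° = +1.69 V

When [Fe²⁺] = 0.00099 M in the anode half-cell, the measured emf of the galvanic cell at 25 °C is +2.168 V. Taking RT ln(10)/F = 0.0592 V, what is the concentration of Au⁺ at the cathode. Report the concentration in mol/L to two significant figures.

Au⁺/Au is the cathode, Fe²⁺/Fe the anode: E°cell = +2.15 V, n = 2.
Overall reaction: 2 Au⁺(aq) + Fe(s) → 2 Au(s) + Fe²⁺(aq); Q = [Fe²⁺]^1/[Au⁺]^2.
From E = E° − (0.0592/n) log Q: log Q = (E° − E)·n/0.0592 = (+2.15 − (+2.168))·2/0.0592 = -0.6081.
So 2·log[Au⁺] = 1·log(0.00099) − log Q = -3.0044 − (-0.6081) = -2.3963; log[Au⁺] = -2.3963 / 2 = -1.1982; [Au⁺] = 10^(-1.1982) ≈ 0.063 M.

0.063 M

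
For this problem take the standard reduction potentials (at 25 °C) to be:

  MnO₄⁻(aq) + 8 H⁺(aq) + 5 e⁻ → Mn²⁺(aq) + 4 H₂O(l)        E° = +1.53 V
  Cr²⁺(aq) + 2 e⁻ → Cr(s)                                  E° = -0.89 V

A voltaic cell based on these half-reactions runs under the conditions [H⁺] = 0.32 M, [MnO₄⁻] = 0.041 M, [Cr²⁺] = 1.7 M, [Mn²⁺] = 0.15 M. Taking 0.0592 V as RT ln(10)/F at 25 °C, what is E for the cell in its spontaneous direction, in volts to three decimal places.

+2.360 V

MnO₄⁻/Mn²⁺ is the cathode (higher E°), Cr²⁺/Cr the anode: E°cell = +1.53 − (-0.89) = +2.42 V, n = 10.
Overall: 2 MnO₄⁻(aq) + 16 H⁺(aq) + 5 Cr(s) → 2 Mn²⁺(aq) + 8 H₂O(l) + 5 Cr²⁺(aq)
Q = [Mn²⁺]^2·[Cr²⁺]^5 / ([MnO₄⁻]^2·[H⁺]^16); log Q = 10.196.
E = E° − (0.0592/n) log Q = +2.42 − (0.0592/10)(10.196) = +2.360 V.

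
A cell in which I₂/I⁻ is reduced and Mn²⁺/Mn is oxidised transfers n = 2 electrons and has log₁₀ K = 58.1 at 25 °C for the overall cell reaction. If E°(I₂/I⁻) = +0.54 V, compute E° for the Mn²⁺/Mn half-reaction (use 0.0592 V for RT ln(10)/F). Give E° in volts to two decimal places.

-1.18 V

E°cell = (0.0592/n)·log K = (0.0592/2)(58.1) = +1.720 V.
Since I₂/I⁻ is the cathode and Mn²⁺/Mn the anode, E°cell = E°(I₂/I⁻) − E°(Mn²⁺/Mn).
So E°(Mn²⁺/Mn) = E°(I₂/I⁻) − E°cell = (+0.54) − (+1.720) = -1.18 V.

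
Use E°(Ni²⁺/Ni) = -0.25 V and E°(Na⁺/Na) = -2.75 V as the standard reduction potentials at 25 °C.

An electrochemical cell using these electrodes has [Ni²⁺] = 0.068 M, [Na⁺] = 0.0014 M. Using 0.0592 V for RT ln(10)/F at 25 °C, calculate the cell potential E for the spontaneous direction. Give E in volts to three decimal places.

Ni²⁺/Ni is the cathode (higher E°), Na⁺/Na the anode: E°cell = -0.25 − (-2.75) = +2.50 V, n = 2.
Overall: Ni²⁺(aq) + 2 Na(s) → Ni(s) + 2 Na⁺(aq)
Q = [Na⁺]^2 / ([Ni²⁺]); log Q = -4.540.
E = E° − (0.0592/n) log Q = +2.50 − (0.0592/2)(-4.540) = +2.634 V.

+2.634 V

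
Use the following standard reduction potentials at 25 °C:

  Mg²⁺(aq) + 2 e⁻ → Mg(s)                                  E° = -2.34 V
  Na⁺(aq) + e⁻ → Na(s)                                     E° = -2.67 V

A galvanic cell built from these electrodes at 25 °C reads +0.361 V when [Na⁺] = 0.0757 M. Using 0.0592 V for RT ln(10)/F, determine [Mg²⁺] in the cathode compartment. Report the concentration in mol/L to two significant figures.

0.064 M

Mg²⁺/Mg is the cathode, Na⁺/Na the anode: E°cell = +0.33 V, n = 2.
Overall reaction: Mg²⁺(aq) + 2 Na(s) → Mg(s) + 2 Na⁺(aq); Q = [Na⁺]^2/[Mg²⁺]^1.
From E = E° − (0.0592/n) log Q: log Q = (E° − E)·n/0.0592 = (+0.33 − (+0.361))·2/0.0592 = -1.0473.
So 1·log[Mg²⁺] = 2·log(0.0757) − log Q = -2.2418 − (-1.0473) = -1.1945; [Mg²⁺] = 10^(-1.1945) ≈ 0.064 M.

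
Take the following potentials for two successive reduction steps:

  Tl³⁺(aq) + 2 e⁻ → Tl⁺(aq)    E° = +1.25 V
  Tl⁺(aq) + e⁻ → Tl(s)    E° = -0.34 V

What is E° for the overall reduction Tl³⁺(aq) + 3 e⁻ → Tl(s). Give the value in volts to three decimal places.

+0.720 V

Adding the free-energy changes (−nFE°) of the two steps gives −n₃FE°₃ = −n₁FE°₁ − n₂FE°₂.
E°₃ = (2×+1.25 + 1×-0.34) / 3 = (+2.160) / 3 = +0.720 V.
E° values themselves are not directly additive — weighting by electron count is essential.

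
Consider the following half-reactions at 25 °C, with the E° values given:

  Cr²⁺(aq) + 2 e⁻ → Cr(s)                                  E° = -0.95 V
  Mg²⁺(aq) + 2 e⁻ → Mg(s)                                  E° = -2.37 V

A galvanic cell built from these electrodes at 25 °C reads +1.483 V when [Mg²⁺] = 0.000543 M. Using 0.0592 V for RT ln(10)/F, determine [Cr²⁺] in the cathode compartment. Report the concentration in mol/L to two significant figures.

Cr²⁺/Cr is the cathode, Mg²⁺/Mg the anode: E°cell = +1.42 V, n = 2.
Overall reaction: Cr²⁺(aq) + Mg(s) → Cr(s) + Mg²⁺(aq); Q = [Mg²⁺]^1/[Cr²⁺]^1.
From E = E° − (0.0592/n) log Q: log Q = (E° − E)·n/0.0592 = (+1.42 − (+1.483))·2/0.0592 = -2.1284.
So 1·log[Cr²⁺] = 1·log(0.000543) − log Q = -3.2652 − (-2.1284) = -1.1368; [Cr²⁺] = 10^(-1.1368) ≈ 0.073 M.

0.073 M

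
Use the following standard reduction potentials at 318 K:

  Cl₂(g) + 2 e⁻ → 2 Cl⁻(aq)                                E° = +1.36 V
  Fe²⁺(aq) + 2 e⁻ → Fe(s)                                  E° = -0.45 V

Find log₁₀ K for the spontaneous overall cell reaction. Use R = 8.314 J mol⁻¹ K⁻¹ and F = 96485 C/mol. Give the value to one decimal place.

Cathode: Cl₂/Cl⁻; anode: Fe²⁺/Fe. E°cell = (+1.36) − (-0.45) = +1.81 V, with n = 2.
ΔG° = −nFE° = −RT ln K, so ln K = nFE°/(RT) = (2)(96485)(+1.81) / ((8.314)(318)) = 132.109.
log₁₀ K = 132.109 / ln 10 = 57.4.

57.4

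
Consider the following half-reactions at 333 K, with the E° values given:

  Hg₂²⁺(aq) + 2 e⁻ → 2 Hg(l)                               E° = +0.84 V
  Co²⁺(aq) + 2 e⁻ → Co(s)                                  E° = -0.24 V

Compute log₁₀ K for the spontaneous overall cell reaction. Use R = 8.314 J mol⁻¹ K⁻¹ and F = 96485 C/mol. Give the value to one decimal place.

32.7

Cathode: Hg₂²⁺/Hg; anode: Co²⁺/Co. E°cell = (+0.84) − (-0.24) = +1.08 V, with n = 2.
ΔG° = −nFE° = −RT ln K, so ln K = nFE°/(RT) = (2)(96485)(+1.08) / ((8.314)(333)) = 75.276.
log₁₀ K = 75.276 / ln 10 = 32.7.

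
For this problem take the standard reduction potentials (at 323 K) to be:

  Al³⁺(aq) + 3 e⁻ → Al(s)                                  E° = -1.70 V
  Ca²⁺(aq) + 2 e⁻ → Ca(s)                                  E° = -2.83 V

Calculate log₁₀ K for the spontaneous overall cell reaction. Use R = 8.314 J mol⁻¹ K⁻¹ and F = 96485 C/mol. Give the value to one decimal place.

105.8

Cathode: Al³⁺/Al; anode: Ca²⁺/Ca. E°cell = (-1.70) − (-2.83) = +1.13 V, with n = 6.
ΔG° = −nFE° = −RT ln K, so ln K = nFE°/(RT) = (6)(96485)(+1.13) / ((8.314)(323)) = 243.600.
log₁₀ K = 243.600 / ln 10 = 105.8.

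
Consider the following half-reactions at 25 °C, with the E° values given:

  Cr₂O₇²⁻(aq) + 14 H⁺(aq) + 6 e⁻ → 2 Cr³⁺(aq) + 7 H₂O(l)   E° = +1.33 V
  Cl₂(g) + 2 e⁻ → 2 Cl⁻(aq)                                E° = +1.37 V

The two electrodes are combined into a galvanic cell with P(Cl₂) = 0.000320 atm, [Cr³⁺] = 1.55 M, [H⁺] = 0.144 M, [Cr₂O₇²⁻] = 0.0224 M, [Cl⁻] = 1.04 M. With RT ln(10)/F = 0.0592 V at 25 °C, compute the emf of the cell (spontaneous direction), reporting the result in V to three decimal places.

Cl₂/Cl⁻ is the cathode (higher E°), Cr₂O₇²⁻/Cr³⁺ the anode: E°cell = +1.37 − (+1.33) = +0.04 V, n = 6.
Overall: 3 Cl₂(g) + 2 Cr³⁺(aq) + 7 H₂O(l) → 6 Cl⁻(aq) + Cr₂O₇²⁻(aq) + 14 H⁺(aq)
Q = [Cl⁻]^6·[Cr₂O₇²⁻]·[H⁺]^14 / (P(Cl₂)^3·[Cr³⁺]^2); log Q = -3.227.
E = E° − (0.0592/n) log Q = +0.04 − (0.0592/6)(-3.227) = +0.072 V.

+0.072 V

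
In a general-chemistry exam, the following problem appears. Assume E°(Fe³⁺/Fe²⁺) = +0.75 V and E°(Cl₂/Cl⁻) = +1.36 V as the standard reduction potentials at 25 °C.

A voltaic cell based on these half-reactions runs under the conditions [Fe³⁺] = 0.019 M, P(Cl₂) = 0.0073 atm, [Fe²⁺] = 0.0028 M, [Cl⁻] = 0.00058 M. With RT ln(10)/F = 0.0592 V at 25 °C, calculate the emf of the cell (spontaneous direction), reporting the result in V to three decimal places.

+0.689 V

Cl₂/Cl⁻ is the cathode (higher E°), Fe³⁺/Fe²⁺ the anode: E°cell = +1.36 − (+0.75) = +0.61 V, n = 2.
Overall: Cl₂(g) + 2 Fe²⁺(aq) → 2 Cl⁻(aq) + 2 Fe³⁺(aq)
Q = [Cl⁻]^2·[Fe³⁺]^2 / (P(Cl₂)·[Fe²⁺]^2); log Q = -2.673.
E = E° − (0.0592/n) log Q = +0.61 − (0.0592/2)(-2.673) = +0.689 V.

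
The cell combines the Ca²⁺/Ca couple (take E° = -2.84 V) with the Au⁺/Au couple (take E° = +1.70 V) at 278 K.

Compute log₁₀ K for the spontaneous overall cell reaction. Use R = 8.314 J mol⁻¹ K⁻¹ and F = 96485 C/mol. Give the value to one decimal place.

164.6

Cathode: Au⁺/Au; anode: Ca²⁺/Ca. E°cell = (+1.70) − (-2.84) = +4.54 V, with n = 2.
ΔG° = −nFE° = −RT ln K, so ln K = nFE°/(RT) = (2)(96485)(+4.54) / ((8.314)(278)) = 379.045.
log₁₀ K = 379.045 / ln 10 = 164.6.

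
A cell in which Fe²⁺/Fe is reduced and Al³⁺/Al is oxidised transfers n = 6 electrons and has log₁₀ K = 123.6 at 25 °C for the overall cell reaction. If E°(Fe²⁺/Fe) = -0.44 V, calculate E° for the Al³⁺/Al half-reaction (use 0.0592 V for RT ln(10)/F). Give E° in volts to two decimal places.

-1.66 V

E°cell = (0.0592/n)·log K = (0.0592/6)(123.6) = +1.220 V.
Since Fe²⁺/Fe is the cathode and Al³⁺/Al the anode, E°cell = E°(Fe²⁺/Fe) − E°(Al³⁺/Al).
So E°(Al³⁺/Al) = E°(Fe²⁺/Fe) − E°cell = (-0.44) − (+1.220) = -1.66 V.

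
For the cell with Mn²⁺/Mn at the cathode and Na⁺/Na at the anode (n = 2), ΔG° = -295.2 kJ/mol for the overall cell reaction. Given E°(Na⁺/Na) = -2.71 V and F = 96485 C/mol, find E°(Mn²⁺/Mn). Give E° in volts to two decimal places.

-1.18 V

E°cell = −ΔG°/(nF) = −(-295.2×10³)/((2)(96485)) = +1.530 V.
Since Mn²⁺/Mn is the cathode and Na⁺/Na the anode, E°cell = E°(Mn²⁺/Mn) − E°(Na⁺/Na).
So E°(Mn²⁺/Mn) = E°cell + E°(Na⁺/Na) = +1.530 + (-2.71) = -1.18 V.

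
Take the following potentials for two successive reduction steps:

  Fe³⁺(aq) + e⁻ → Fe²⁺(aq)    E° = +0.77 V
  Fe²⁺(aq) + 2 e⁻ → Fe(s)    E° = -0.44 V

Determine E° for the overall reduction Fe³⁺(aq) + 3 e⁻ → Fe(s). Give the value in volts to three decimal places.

Since ΔG° = −nFE° is additive over sequential reductions, n₃E°₃ = n₁E°₁ + n₂E°₂.
E°₃ = (1×+0.77 + 2×-0.44) / 3 = (-0.110) / 3 = -0.037 V.
Simply averaging or adding the two E° values would be wrong; the electron-weighted sum is required.

-0.037 V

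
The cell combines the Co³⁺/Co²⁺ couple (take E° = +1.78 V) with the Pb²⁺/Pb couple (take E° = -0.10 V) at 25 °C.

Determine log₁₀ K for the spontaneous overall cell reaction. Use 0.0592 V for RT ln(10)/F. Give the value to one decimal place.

Cathode: Co³⁺/Co²⁺; anode: Pb²⁺/Pb. E°cell = +1.88 V, n = 2.
log K = nE°cell / 0.0592 = (2)(+1.88) / 0.0592 = 63.5.

63.5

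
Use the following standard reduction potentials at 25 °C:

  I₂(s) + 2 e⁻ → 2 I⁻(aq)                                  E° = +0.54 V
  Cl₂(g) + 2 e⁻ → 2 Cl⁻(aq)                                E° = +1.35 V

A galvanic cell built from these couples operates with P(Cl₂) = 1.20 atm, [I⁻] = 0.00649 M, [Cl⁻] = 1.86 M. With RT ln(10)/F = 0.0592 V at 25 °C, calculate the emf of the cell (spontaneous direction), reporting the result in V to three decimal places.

Cl₂/Cl⁻ is the cathode (higher E°), I₂/I⁻ the anode: E°cell = +1.35 − (+0.54) = +0.81 V, n = 2.
Overall: Cl₂(g) + 2 I⁻(aq) → 2 Cl⁻(aq) + I₂(s)
Q = [Cl⁻]^2 / (P(Cl₂)·[I⁻]^2); log Q = 4.835.
E = E° − (0.0592/n) log Q = +0.81 − (0.0592/2)(4.835) = +0.667 V.

+0.667 V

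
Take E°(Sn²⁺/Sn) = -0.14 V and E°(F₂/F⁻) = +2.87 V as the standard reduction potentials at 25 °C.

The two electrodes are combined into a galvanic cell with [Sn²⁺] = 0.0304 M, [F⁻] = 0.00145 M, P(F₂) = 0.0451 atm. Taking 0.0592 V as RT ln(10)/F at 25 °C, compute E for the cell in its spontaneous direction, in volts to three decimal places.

+3.183 V

F₂/F⁻ is the cathode (higher E°), Sn²⁺/Sn the anode: E°cell = +2.87 − (-0.14) = +3.01 V, n = 2.
Overall: F₂(g) + Sn(s) → 2 F⁻(aq) + Sn²⁺(aq)
Q = [F⁻]^2·[Sn²⁺] / (P(F₂)); log Q = -5.849.
E = E° − (0.0592/n) log Q = +3.01 − (0.0592/2)(-5.849) = +3.183 V.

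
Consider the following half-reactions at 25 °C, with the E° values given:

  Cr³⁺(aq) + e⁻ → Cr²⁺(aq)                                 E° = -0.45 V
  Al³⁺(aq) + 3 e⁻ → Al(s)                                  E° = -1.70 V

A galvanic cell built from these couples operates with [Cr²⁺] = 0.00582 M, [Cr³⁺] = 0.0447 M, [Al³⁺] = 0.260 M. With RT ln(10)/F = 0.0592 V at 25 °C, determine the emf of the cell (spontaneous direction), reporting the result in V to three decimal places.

Cr³⁺/Cr²⁺ is the cathode (higher E°), Al³⁺/Al the anode: E°cell = -0.45 − (-1.70) = +1.25 V, n = 3.
Overall: 3 Cr³⁺(aq) + Al(s) → 3 Cr²⁺(aq) + Al³⁺(aq)
Q = [Cr²⁺]^3·[Al³⁺] / ([Cr³⁺]^3); log Q = -3.241.
E = E° − (0.0592/n) log Q = +1.25 − (0.0592/3)(-3.241) = +1.314 V.

+1.314 V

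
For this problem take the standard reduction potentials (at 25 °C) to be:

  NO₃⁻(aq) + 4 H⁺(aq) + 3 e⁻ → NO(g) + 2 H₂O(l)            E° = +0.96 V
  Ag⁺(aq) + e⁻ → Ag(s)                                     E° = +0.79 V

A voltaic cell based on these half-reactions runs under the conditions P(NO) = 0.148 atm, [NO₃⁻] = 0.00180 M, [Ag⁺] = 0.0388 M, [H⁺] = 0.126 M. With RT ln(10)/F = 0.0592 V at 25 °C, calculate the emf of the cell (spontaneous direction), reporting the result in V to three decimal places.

NO₃⁻/NO is the cathode (higher E°), Ag⁺/Ag the anode: E°cell = +0.96 − (+0.79) = +0.17 V, n = 3.
Overall: NO₃⁻(aq) + 4 H⁺(aq) + 3 Ag(s) → NO(g) + 2 H₂O(l) + 3 Ag⁺(aq)
Q = P(NO)·[Ag⁺]^3 / ([NO₃⁻]·[H⁺]^4); log Q = 1.280.
E = E° − (0.0592/n) log Q = +0.17 − (0.0592/3)(1.280) = +0.145 V.

+0.145 V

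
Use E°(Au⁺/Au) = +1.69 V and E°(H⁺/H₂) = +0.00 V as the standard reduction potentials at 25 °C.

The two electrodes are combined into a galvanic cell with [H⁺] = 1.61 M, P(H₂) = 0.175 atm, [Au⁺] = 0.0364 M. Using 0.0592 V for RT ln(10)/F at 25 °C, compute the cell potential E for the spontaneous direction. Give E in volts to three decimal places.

+1.570 V

Au⁺/Au is the cathode (higher E°), H⁺/H₂ the anode: E°cell = +1.69 − (+0.00) = +1.69 V, n = 2.
Overall: 2 Au⁺(aq) + H₂(g) → 2 Au(s) + 2 H⁺(aq)
Q = [H⁺]^2 / ([Au⁺]^2·P(H₂)); log Q = 4.048.
E = E° − (0.0592/n) log Q = +1.69 − (0.0592/2)(4.048) = +1.570 V.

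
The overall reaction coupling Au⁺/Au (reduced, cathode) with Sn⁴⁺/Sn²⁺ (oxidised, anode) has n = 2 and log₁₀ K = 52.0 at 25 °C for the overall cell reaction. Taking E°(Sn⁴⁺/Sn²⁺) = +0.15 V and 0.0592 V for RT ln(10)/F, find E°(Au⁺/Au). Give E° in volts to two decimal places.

+1.69 V

E°cell = (0.0592/n)·log K = (0.0592/2)(52.0) = +1.539 V.
Since Au⁺/Au is the cathode and Sn⁴⁺/Sn²⁺ the anode, E°cell = E°(Au⁺/Au) − E°(Sn⁴⁺/Sn²⁺).
So E°(Au⁺/Au) = E°cell + E°(Sn⁴⁺/Sn²⁺) = +1.539 + (+0.15) = +1.69 V.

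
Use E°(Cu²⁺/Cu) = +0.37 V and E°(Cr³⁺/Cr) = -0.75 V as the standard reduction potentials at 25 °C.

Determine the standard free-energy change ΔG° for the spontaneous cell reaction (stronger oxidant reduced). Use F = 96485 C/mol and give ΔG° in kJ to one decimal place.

Cu²⁺/Cu (E° = +0.37 V) is the cathode; Cr³⁺/Cr (E° = -0.75 V) is the anode, so E°cell = +1.12 V.
Balancing electrons gives n = 6 (lcm of 2 and 3).
ΔG° = −nFE° = −(6)(96485)(+1.12) = -648,379 J = -648.4 kJ.

-648.4 kJ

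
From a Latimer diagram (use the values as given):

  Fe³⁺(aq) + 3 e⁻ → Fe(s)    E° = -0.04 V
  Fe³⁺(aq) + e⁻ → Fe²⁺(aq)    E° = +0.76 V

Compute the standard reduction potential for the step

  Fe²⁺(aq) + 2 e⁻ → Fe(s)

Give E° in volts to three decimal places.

Sequential free energies add, so n₃E°₃ = n₁E°₁ + n₂E°₂.
With n₃ = 3, and the known step contributing 1×(+0.76) V, the unknown satisfies 2·E° = 3×(-0.04) − 1×(+0.76) = -0.880.
E° = -0.880 / 2 = -0.440 V.

-0.440 V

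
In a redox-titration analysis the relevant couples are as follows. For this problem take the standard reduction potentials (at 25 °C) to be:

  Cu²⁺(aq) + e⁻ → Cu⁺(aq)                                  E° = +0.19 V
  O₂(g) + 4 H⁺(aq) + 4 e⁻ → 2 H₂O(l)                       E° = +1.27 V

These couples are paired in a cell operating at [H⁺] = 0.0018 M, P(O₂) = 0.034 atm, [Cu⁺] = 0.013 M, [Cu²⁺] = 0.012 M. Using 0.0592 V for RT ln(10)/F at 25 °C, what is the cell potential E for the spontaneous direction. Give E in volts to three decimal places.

O₂/H₂O is the cathode (higher E°), Cu²⁺/Cu⁺ the anode: E°cell = +1.27 − (+0.19) = +1.08 V, n = 4.
Overall: O₂(g) + 4 H⁺(aq) + 4 Cu⁺(aq) → 2 H₂O(l) + 4 Cu²⁺(aq)
Q = [Cu²⁺]^4 / (P(O₂)·[H⁺]^4·[Cu⁺]^4); log Q = 12.308.
E = E° − (0.0592/n) log Q = +1.08 − (0.0592/4)(12.308) = +0.898 V.

+0.898 V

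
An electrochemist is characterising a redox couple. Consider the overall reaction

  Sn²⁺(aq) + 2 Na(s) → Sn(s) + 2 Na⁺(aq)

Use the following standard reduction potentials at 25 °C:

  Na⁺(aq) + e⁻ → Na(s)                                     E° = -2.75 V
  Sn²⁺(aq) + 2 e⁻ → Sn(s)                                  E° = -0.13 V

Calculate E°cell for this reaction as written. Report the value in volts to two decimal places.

+2.62 V

The Sn²⁺/Sn couple has the higher reduction potential, so it is the cathode; Na⁺/Na is oxidised at the anode.
E°cell = E°(cathode) − E°(anode) = (-0.13) − (-2.75) = +2.62 V.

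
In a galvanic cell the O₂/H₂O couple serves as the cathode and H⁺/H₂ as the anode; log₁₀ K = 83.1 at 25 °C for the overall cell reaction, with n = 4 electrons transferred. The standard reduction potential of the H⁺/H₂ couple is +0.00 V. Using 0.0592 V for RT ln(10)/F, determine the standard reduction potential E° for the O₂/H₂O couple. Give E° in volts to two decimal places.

+1.23 V

E°cell = (0.0592/n)·log K = (0.0592/4)(83.1) = +1.230 V.
Since O₂/H₂O is the cathode and H⁺/H₂ the anode, E°cell = E°(O₂/H₂O) − E°(H⁺/H₂).
So E°(O₂/H₂O) = E°cell + E°(H⁺/H₂) = +1.230 + (+0.00) = +1.23 V.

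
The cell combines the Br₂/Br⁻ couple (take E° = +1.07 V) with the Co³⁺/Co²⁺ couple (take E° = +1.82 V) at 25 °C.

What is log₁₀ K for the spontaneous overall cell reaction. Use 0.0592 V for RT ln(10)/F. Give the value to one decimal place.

Cathode: Co³⁺/Co²⁺; anode: Br₂/Br⁻. E°cell = +0.75 V, n = 2.
log K = nE°cell / 0.0592 = (2)(+0.75) / 0.0592 = 25.3.

25.3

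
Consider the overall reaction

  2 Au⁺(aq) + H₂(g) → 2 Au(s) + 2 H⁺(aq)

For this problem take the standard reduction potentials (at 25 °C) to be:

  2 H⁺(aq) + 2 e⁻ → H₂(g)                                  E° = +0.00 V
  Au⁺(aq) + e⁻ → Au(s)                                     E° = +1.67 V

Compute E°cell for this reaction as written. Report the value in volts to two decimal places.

The Au⁺/Au couple has the higher reduction potential, so it is the cathode; H⁺/H₂ is oxidised at the anode.
E°cell = E°(cathode) − E°(anode) = (+1.67) − (+0.00) = +1.67 V.

+1.67 V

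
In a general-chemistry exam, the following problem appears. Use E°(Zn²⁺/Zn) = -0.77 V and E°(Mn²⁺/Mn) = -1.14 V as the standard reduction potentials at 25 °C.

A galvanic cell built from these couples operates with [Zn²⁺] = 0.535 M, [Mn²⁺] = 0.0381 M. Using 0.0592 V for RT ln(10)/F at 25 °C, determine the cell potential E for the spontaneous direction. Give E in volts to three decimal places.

+0.404 V

Zn²⁺/Zn is the cathode (higher E°), Mn²⁺/Mn the anode: E°cell = -0.77 − (-1.14) = +0.37 V, n = 2.
Overall: Zn²⁺(aq) + Mn(s) → Zn(s) + Mn²⁺(aq)
Q = [Mn²⁺] / ([Zn²⁺]); log Q = -1.147.
E = E° − (0.0592/n) log Q = +0.37 − (0.0592/2)(-1.147) = +0.404 V.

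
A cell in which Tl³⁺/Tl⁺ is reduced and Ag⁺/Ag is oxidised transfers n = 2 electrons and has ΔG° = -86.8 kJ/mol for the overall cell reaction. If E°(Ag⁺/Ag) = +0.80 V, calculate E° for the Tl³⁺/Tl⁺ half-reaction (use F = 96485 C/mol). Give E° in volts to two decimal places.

+1.25 V

E°cell = −ΔG°/(nF) = −(-86.8×10³)/((2)(96485)) = +0.450 V.
Since Tl³⁺/Tl⁺ is the cathode and Ag⁺/Ag the anode, E°cell = E°(Tl³⁺/Tl⁺) − E°(Ag⁺/Ag).
So E°(Tl³⁺/Tl⁺) = E°cell + E°(Ag⁺/Ag) = +0.450 + (+0.80) = +1.25 V.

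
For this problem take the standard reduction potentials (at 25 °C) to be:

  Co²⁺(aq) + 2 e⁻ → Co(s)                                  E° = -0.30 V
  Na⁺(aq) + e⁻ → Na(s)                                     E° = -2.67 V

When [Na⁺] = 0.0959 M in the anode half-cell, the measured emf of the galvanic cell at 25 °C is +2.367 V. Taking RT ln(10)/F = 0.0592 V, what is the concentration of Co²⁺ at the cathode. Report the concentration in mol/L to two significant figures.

0.0073 M

Co²⁺/Co is the cathode, Na⁺/Na the anode: E°cell = +2.37 V, n = 2.
Overall reaction: Co²⁺(aq) + 2 Na(s) → Co(s) + 2 Na⁺(aq); Q = [Na⁺]^2/[Co²⁺]^1.
From E = E° − (0.0592/n) log Q: log Q = (E° − E)·n/0.0592 = (+2.37 − (+2.367))·2/0.0592 = 0.1014.
So 1·log[Co²⁺] = 2·log(0.0959) − log Q = -2.0364 − (0.1014) = -2.1378; [Co²⁺] = 10^(-2.1378) ≈ 0.0073 M.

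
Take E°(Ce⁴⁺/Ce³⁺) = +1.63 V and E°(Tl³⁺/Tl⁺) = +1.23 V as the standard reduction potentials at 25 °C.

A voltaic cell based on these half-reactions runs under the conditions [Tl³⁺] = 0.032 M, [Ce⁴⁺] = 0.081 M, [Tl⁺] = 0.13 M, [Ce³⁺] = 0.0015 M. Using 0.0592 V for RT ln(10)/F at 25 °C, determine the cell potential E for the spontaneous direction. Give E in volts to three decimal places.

Ce⁴⁺/Ce³⁺ is the cathode (higher E°), Tl³⁺/Tl⁺ the anode: E°cell = +1.63 − (+1.23) = +0.40 V, n = 2.
Overall: 2 Ce⁴⁺(aq) + Tl⁺(aq) → 2 Ce³⁺(aq) + Tl³⁺(aq)
Q = [Ce³⁺]^2·[Tl³⁺] / ([Ce⁴⁺]^2·[Tl⁺]); log Q = -4.074.
E = E° − (0.0592/n) log Q = +0.40 − (0.0592/2)(-4.074) = +0.521 V.

+0.521 V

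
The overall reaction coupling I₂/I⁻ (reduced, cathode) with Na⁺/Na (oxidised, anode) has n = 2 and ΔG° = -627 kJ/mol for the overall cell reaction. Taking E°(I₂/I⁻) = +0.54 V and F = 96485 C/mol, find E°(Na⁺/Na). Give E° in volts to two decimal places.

E°cell = −ΔG°/(nF) = −(-627×10³)/((2)(96485)) = +3.249 V.
Since I₂/I⁻ is the cathode and Na⁺/Na the anode, E°cell = E°(I₂/I⁻) − E°(Na⁺/Na).
So E°(Na⁺/Na) = E°(I₂/I⁻) − E°cell = (+0.54) − (+3.249) = -2.71 V.

-2.71 V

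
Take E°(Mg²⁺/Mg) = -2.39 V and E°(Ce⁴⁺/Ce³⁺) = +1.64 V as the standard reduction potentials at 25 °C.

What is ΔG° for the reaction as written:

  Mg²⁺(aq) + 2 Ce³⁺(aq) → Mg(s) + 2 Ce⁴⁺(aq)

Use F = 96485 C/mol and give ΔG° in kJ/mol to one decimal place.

+777.7 kJ/mol

As written, Mg²⁺/Mg is reduced (cathode) and Ce⁴⁺/Ce³⁺ is oxidised (anode), so E°cell = (-2.39) − (+1.64) = -4.03 V.
Balancing electrons gives n = 2.
ΔG° = −nFE° = −(2)(96485)(-4.03) = 777,669 J = +777.7 kJ/mol.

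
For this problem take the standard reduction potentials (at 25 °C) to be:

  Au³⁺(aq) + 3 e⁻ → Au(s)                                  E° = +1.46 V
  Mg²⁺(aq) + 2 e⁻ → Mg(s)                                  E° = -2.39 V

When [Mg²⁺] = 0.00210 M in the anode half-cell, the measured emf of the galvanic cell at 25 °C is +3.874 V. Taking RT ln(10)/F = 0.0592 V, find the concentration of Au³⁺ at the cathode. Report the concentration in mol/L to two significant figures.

0.0016 M

Au³⁺/Au is the cathode, Mg²⁺/Mg the anode: E°cell = +3.85 V, n = 6.
Overall reaction: 2 Au³⁺(aq) + 3 Mg(s) → 2 Au(s) + 3 Mg²⁺(aq); Q = [Mg²⁺]^3/[Au³⁺]^2.
From E = E° − (0.0592/n) log Q: log Q = (E° − E)·n/0.0592 = (+3.85 − (+3.874))·6/0.0592 = -2.4324.
So 2·log[Au³⁺] = 3·log(0.0021) − log Q = -8.0333 − (-2.4324) = -5.6009; log[Au³⁺] = -5.6009 / 2 = -2.8005; [Au³⁺] = 10^(-2.8005) ≈ 0.0016 M.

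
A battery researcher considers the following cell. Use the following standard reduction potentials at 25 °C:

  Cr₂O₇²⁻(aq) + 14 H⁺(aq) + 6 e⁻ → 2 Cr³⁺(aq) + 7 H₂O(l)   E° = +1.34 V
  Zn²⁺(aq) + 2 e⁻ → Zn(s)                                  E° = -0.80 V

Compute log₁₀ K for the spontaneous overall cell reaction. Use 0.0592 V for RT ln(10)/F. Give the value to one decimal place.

Cathode: Cr₂O₇²⁻/Cr³⁺; anode: Zn²⁺/Zn. E°cell = +2.14 V, n = 6.
log K = nE°cell / 0.0592 = (6)(+2.14) / 0.0592 = 216.9.

216.9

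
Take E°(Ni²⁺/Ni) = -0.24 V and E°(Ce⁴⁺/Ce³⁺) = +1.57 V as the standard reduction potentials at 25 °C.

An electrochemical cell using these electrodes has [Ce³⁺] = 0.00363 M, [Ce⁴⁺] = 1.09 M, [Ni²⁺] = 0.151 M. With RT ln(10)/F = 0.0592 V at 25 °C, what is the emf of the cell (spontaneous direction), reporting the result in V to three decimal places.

+1.981 V

Ce⁴⁺/Ce³⁺ is the cathode (higher E°), Ni²⁺/Ni the anode: E°cell = +1.57 − (-0.24) = +1.81 V, n = 2.
Overall: 2 Ce⁴⁺(aq) + Ni(s) → 2 Ce³⁺(aq) + Ni²⁺(aq)
Q = [Ce³⁺]^2·[Ni²⁺] / ([Ce⁴⁺]^2); log Q = -5.776.
E = E° − (0.0592/n) log Q = +1.81 − (0.0592/2)(-5.776) = +1.981 V.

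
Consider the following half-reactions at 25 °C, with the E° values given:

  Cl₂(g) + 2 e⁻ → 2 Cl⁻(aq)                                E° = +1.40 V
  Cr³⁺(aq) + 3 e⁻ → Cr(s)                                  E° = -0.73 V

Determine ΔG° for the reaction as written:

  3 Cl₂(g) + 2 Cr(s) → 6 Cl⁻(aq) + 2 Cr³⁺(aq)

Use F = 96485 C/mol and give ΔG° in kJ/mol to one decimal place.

-1233.1 kJ/mol

As written, Cl₂/Cl⁻ is reduced (cathode) and Cr³⁺/Cr is oxidised (anode), so E°cell = (+1.40) − (-0.73) = +2.13 V.
Balancing electrons gives n = 6.
ΔG° = −nFE° = −(6)(96485)(+2.13) = -1,233,078 J = -1233.1 kJ/mol.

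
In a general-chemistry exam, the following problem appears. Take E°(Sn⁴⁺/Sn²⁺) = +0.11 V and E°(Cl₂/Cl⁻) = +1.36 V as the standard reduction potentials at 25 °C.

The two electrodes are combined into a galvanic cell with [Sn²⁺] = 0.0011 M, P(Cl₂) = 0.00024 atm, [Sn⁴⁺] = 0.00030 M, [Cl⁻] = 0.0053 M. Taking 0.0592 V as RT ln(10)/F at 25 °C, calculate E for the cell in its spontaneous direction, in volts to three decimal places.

Cl₂/Cl⁻ is the cathode (higher E°), Sn⁴⁺/Sn²⁺ the anode: E°cell = +1.36 − (+0.11) = +1.25 V, n = 2.
Overall: Cl₂(g) + Sn²⁺(aq) → 2 Cl⁻(aq) + Sn⁴⁺(aq)
Q = [Cl⁻]^2·[Sn⁴⁺] / (P(Cl₂)·[Sn²⁺]); log Q = -1.496.
E = E° − (0.0592/n) log Q = +1.25 − (0.0592/2)(-1.496) = +1.294 V.

+1.294 V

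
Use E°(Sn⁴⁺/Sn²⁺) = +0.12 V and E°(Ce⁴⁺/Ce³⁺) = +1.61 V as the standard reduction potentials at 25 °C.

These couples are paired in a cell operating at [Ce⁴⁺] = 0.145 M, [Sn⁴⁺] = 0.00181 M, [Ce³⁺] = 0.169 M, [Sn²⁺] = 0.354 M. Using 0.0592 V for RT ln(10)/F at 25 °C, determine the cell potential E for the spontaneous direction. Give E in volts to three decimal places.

Ce⁴⁺/Ce³⁺ is the cathode (higher E°), Sn⁴⁺/Sn²⁺ the anode: E°cell = +1.61 − (+0.12) = +1.49 V, n = 2.
Overall: 2 Ce⁴⁺(aq) + Sn²⁺(aq) → 2 Ce³⁺(aq) + Sn⁴⁺(aq)
Q = [Ce³⁺]^2·[Sn⁴⁺] / ([Ce⁴⁺]^2·[Sn²⁺]); log Q = -2.158.
E = E° − (0.0592/n) log Q = +1.49 − (0.0592/2)(-2.158) = +1.554 V.

+1.554 V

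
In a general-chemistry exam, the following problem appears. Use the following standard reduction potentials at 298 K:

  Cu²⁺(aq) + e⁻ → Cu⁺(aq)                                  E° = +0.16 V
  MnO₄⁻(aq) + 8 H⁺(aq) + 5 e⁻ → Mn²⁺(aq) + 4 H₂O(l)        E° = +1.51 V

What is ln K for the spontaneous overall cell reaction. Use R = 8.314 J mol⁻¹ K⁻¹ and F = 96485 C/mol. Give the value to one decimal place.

262.9

Cathode: MnO₄⁻/Mn²⁺; anode: Cu²⁺/Cu⁺. E°cell = (+1.51) − (+0.16) = +1.35 V, with n = 5.
ΔG° = −nFE° = −RT ln K, so ln K = nFE°/(RT) = (5)(96485)(+1.35) / ((8.314)(298)) = 262.868.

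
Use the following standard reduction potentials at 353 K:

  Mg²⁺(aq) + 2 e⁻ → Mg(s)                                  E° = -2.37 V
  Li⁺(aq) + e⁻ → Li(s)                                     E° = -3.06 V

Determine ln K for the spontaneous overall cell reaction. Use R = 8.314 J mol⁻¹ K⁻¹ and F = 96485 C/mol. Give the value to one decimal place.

45.4

Cathode: Mg²⁺/Mg; anode: Li⁺/Li. E°cell = (-2.37) − (-3.06) = +0.69 V, with n = 2.
ΔG° = −nFE° = −RT ln K, so ln K = nFE°/(RT) = (2)(96485)(+0.69) / ((8.314)(353)) = 45.368.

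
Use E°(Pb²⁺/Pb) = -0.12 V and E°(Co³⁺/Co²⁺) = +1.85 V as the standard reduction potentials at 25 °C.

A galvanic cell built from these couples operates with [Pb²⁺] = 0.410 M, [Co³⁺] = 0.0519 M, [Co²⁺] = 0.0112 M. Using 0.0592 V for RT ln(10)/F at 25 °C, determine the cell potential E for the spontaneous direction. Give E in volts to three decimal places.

Co³⁺/Co²⁺ is the cathode (higher E°), Pb²⁺/Pb the anode: E°cell = +1.85 − (-0.12) = +1.97 V, n = 2.
Overall: 2 Co³⁺(aq) + Pb(s) → 2 Co²⁺(aq) + Pb²⁺(aq)
Q = [Co²⁺]^2·[Pb²⁺] / ([Co³⁺]^2); log Q = -1.719.
E = E° − (0.0592/n) log Q = +1.97 − (0.0592/2)(-1.719) = +2.021 V.

+2.021 V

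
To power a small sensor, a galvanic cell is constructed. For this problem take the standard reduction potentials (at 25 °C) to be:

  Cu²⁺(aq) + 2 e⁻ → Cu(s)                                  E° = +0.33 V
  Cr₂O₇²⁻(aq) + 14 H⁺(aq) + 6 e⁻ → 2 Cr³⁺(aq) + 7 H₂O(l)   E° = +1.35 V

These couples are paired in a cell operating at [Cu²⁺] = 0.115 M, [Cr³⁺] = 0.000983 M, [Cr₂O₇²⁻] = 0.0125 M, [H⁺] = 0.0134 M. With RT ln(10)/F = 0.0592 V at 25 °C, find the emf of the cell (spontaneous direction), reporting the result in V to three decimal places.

+0.830 V

Cr₂O₇²⁻/Cr³⁺ is the cathode (higher E°), Cu²⁺/Cu the anode: E°cell = +1.35 − (+0.33) = +1.02 V, n = 6.
Overall: Cr₂O₇²⁻(aq) + 14 H⁺(aq) + 3 Cu(s) → 2 Cr³⁺(aq) + 7 H₂O(l) + 3 Cu²⁺(aq)
Q = [Cr³⁺]^2·[Cu²⁺]^3 / ([Cr₂O₇²⁻]·[H⁺]^14); log Q = 19.291.
E = E° − (0.0592/n) log Q = +1.02 − (0.0592/6)(19.291) = +0.830 V.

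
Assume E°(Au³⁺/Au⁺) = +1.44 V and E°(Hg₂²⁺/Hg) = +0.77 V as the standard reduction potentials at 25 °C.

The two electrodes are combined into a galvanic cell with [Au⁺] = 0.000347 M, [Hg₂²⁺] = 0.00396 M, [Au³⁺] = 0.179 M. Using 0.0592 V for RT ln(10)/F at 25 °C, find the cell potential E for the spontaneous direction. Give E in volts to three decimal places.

+0.821 V

Au³⁺/Au⁺ is the cathode (higher E°), Hg₂²⁺/Hg the anode: E°cell = +1.44 − (+0.77) = +0.67 V, n = 2.
Overall: Au³⁺(aq) + 2 Hg(l) → Au⁺(aq) + Hg₂²⁺(aq)
Q = [Au⁺]·[Hg₂²⁺] / ([Au³⁺]); log Q = -5.115.
E = E° − (0.0592/n) log Q = +0.67 − (0.0592/2)(-5.115) = +0.821 V.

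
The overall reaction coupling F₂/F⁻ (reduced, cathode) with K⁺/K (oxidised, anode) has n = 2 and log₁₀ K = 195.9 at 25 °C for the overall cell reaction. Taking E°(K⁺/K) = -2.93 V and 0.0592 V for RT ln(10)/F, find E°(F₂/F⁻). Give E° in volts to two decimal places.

+2.87 V

E°cell = (0.0592/n)·log K = (0.0592/2)(195.9) = +5.799 V.
Since F₂/F⁻ is the cathode and K⁺/K the anode, E°cell = E°(F₂/F⁻) − E°(K⁺/K).
So E°(F₂/F⁻) = E°cell + E°(K⁺/K) = +5.799 + (-2.93) = +2.87 V.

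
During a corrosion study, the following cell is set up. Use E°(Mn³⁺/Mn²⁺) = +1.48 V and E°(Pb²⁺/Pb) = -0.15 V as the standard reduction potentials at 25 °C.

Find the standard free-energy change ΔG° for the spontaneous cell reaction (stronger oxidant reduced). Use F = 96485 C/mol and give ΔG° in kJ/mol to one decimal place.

-314.5 kJ/mol

Mn³⁺/Mn²⁺ (E° = +1.48 V) is the cathode; Pb²⁺/Pb (E° = -0.15 V) is the anode, so E°cell = +1.63 V.
Balancing electrons gives n = 2 (lcm of 1 and 2).
ΔG° = −nFE° = −(2)(96485)(+1.63) = -314,541 J = -314.5 kJ/mol.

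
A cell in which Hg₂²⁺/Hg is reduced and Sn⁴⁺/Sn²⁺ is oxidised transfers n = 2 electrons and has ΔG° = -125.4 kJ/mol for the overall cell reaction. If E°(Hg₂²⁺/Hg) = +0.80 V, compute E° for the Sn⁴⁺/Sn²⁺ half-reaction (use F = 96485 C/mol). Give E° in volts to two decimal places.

E°cell = −ΔG°/(nF) = −(-125.4×10³)/((2)(96485)) = +0.650 V.
Since Hg₂²⁺/Hg is the cathode and Sn⁴⁺/Sn²⁺ the anode, E°cell = E°(Hg₂²⁺/Hg) − E°(Sn⁴⁺/Sn²⁺).
So E°(Sn⁴⁺/Sn²⁺) = E°(Hg₂²⁺/Hg) − E°cell = (+0.80) − (+0.650) = +0.15 V.

+0.15 V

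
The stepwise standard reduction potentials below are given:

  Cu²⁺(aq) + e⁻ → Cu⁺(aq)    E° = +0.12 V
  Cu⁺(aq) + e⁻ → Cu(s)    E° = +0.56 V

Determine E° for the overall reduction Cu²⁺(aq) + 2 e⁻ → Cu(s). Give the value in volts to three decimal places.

Adding the free-energy changes (−nFE°) of the two steps gives −n₃FE°₃ = −n₁FE°₁ − n₂FE°₂.
E°₃ = (1×+0.12 + 1×+0.56) / 2 = (+0.680) / 2 = +0.340 V.

+0.340 V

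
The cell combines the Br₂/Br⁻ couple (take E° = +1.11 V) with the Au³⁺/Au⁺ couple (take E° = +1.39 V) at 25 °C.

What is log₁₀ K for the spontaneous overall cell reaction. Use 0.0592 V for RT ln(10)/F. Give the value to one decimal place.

Cathode: Au³⁺/Au⁺; anode: Br₂/Br⁻. E°cell = +0.28 V, n = 2.
log K = nE°cell / 0.0592 = (2)(+0.28) / 0.0592 = 9.5.

9.5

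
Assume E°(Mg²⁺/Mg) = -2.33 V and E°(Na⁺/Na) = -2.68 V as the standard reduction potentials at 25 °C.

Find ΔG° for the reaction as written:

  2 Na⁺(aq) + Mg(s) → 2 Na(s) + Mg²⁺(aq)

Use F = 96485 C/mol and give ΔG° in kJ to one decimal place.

+67.5 kJ

As written, Na⁺/Na is reduced (cathode) and Mg²⁺/Mg is oxidised (anode), so E°cell = (-2.68) − (-2.33) = -0.35 V.
Balancing electrons gives n = 2.
ΔG° = −nFE° = −(2)(96485)(-0.35) = 67,540 J = +67.5 kJ.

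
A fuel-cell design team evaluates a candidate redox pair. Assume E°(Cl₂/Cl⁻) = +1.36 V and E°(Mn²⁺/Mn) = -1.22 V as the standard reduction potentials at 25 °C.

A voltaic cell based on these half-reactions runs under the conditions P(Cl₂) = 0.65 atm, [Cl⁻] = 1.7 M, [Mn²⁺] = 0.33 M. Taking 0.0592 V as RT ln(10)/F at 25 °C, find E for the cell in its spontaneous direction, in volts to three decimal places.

+2.575 V

Cl₂/Cl⁻ is the cathode (higher E°), Mn²⁺/Mn the anode: E°cell = +1.36 − (-1.22) = +2.58 V, n = 2.
Overall: Cl₂(g) + Mn(s) → 2 Cl⁻(aq) + Mn²⁺(aq)
Q = [Cl⁻]^2·[Mn²⁺] / (P(Cl₂)); log Q = 0.166.
E = E° − (0.0592/n) log Q = +2.58 − (0.0592/2)(0.166) = +2.575 V.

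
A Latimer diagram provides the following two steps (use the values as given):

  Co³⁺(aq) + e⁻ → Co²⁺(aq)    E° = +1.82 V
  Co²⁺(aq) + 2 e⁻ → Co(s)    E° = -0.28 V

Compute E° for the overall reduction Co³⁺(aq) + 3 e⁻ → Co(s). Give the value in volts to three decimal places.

+0.420 V

Adding the free-energy changes (−nFE°) of the two steps gives −n₃FE°₃ = −n₁FE°₁ − n₂FE°₂.
E°₃ = (1×+1.82 + 2×-0.28) / 3 = (+1.260) / 3 = +0.420 V.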